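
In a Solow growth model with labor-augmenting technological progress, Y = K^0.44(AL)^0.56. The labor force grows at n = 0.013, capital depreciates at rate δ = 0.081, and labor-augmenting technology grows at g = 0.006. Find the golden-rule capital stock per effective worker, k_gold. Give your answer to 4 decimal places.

k_gold ≈ 14.0936

n + g + δ = 0.013 + 0.006 + 0.081 = 0.1.
Golden rule sets MPK = n+g+δ: 0.44·k^(0.44−1) = 0.1, so k_gold = (0.44/0.1)^(1/0.56) ≈ 14.0936.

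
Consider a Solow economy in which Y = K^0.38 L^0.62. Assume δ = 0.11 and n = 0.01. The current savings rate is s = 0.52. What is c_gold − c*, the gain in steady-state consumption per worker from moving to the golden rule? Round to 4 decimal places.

The effective depreciation rate is n + δ = 0.01 + 0.11 = 0.12.
Current steady state (s = 0.52): k* = (0.52/0.12)^(1/0.62) ≈ 10.6447, y* = 10.6447^0.38 ≈ 2.4565, c* = (1−0.52)·2.4565 ≈ 1.1791.
At the golden rule the marginal product of capital equals n+δ: 0.38·k^(0.38−1) = 0.12. Solving, k_gold = (0.38/0.12)^(1/0.62) ≈ 6.4183.
y_gold = 6.4183^0.38 ≈ 2.0268, c_gold = y_gold − 0.12·k_gold ≈ 1.2566.
Gain: Δc = 1.2566 − 1.1791 ≈ 0.0775.

Δc ≈ 0.0775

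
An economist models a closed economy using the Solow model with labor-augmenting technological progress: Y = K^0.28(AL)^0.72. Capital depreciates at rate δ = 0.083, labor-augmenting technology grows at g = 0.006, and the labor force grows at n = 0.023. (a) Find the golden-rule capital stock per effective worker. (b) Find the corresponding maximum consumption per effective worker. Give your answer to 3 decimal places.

Capital per effective worker breaks even when investment replaces (n + g + δ)·k; here n + g + δ = 0.112.
Maximizing c = f(k) − (n+g+δ)·k gives f'(k) = n+g+δ, i.e. 0.28·k^(0.28−1) = 0.112, so k_gold = (0.28/0.112)^(1/0.72) ≈ 3.5702.
y_gold = 3.5702^0.28 ≈ 1.4281; c_gold = y_gold − 0.112·k_gold ≈ 1.0282.

(a) k_gold ≈ 3.570; (b) c_gold ≈ 1.028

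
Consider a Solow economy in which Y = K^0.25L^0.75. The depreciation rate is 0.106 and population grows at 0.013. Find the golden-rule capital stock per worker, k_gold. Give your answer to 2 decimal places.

k_gold ≈ 2.69

Capital per worker breaks even when investment replaces (n + δ)·k; here n + δ = 0.119.
At the golden rule the marginal product of capital equals n+δ: 0.25·k^(0.25−1) = 0.119. Solving, k_gold = (0.25/0.119)^(1/0.75) ≈ 2.6907.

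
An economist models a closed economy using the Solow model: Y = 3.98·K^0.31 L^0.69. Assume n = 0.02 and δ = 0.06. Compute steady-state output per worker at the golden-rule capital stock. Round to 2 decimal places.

y_gold ≈ 13.60

Break-even investment rate: n + δ = 0.02 + 0.06 = 0.08.
At the golden rule the marginal product of capital equals n+δ: 0.31·3.98·k^(0.31−1) = 0.08. Solving, k_gold = (0.31·3.98/0.08)^(1/0.69) ≈ 52.7185.
Output: y_gold = 3.98·k_gold^0.31 = 3.98·52.7185^0.31 ≈ 13.6048.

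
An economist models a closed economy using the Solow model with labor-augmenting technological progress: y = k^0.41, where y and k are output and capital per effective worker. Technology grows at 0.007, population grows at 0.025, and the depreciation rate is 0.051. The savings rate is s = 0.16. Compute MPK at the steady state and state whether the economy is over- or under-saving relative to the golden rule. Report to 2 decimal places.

under-saving; MPK ≈ 0.21

n + g + δ = 0.025 + 0.007 + 0.051 = 0.083.
Steady-state k*: s·k^0.41 = 0.083·k gives k* = (0.16/0.083)^(1/0.59) ≈ 3.0417.
MPK = 0.41·3.0417^(-0.59) ≈ 0.2127.
MPK > n+g+δ = 0.083, so the economy is dynamically efficient (under-saving).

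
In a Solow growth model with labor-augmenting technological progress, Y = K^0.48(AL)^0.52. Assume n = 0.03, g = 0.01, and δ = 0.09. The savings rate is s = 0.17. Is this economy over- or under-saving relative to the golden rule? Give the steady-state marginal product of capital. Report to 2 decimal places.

under-saving; MPK ≈ 0.37

Break-even investment rate: n + g + δ = 0.03 + 0.01 + 0.09 = 0.13.
Steady-state k*: s·k^0.48 = 0.13·k gives k* = (0.17/0.13)^(1/0.52) ≈ 1.6751.
MPK = 0.48·1.6751^(-0.52) ≈ 0.3671.
MPK > n+g+δ = 0.13, so the economy is dynamically efficient (under-saving).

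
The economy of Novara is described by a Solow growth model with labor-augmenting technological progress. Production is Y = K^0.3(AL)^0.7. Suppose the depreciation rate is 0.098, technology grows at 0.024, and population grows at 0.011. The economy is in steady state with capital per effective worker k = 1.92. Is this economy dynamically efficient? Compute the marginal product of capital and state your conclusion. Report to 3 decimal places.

dynamically efficient; MPK ≈ 0.190

n + g + δ = 0.011 + 0.024 + 0.098 = 0.133.
MPK = 0.3·k^(0.3−1) = 0.3·1.92^(-0.7) ≈ 0.1900.
MPK > 0.133, so the economy is dynamically efficient (under-saving).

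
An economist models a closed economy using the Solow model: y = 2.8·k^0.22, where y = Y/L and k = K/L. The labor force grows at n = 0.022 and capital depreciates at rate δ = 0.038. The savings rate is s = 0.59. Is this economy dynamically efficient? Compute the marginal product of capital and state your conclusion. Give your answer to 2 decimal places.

The effective depreciation rate is n + δ = 0.022 + 0.038 = 0.06.
Steady-state k*: s·A·k^0.22 = 0.06·k gives k* = (0.59·2.8/0.06)^(1/0.78) ≈ 70.1411.
MPK = 0.22·2.8·70.1411^(-0.78) ≈ 0.0224.
MPK < n+δ = 0.06, so the economy is dynamically inefficient (over-saving).

dynamically inefficient; MPK ≈ 0.02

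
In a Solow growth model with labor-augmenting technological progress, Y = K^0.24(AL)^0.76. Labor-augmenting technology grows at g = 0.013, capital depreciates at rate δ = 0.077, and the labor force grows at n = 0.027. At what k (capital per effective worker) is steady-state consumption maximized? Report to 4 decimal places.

k_gold ≈ 2.5737

n + g + δ = 0.027 + 0.013 + 0.077 = 0.117.
Maximizing c = f(k) − (n+g+δ)·k gives f'(k) = n+g+δ, i.e. 0.24·k^(0.24−1) = 0.117, so k_gold = (0.24/0.117)^(1/0.76) ≈ 2.5737.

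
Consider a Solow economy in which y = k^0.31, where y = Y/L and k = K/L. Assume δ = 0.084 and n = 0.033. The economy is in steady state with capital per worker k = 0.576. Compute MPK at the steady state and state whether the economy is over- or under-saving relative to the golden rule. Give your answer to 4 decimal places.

under-saving; MPK ≈ 0.4536

Break-even investment rate: n + δ = 0.033 + 0.084 = 0.117.
MPK = 0.31·k^(0.31−1) = 0.31·0.576^(-0.69) ≈ 0.4536.
MPK > 0.117, so the economy is dynamically efficient (under-saving).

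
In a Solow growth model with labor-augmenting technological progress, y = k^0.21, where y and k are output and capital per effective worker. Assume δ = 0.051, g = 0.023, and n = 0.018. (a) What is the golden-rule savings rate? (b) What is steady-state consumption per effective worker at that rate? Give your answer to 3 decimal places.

Break-even investment rate: n + g + δ = 0.018 + 0.023 + 0.051 = 0.092.
For Cobb-Douglas, s_gold equals capital's share: s_gold = 0.21.
Setting f'(k) = n+g+δ gives 0.21·k^(0.21−1) = 0.092, hence k_gold = (0.21/0.092)^(1/0.79) ≈ 2.8426.
y_gold = 2.8426^0.21 ≈ 1.2453; c_gold = (1−0.21)·y_gold ≈ 0.9838.

(a) s_gold = 0.210; (b) c_gold ≈ 0.984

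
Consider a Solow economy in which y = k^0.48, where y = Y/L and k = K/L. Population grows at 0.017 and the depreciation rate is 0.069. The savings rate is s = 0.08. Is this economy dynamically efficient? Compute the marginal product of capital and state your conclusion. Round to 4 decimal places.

n + δ = 0.017 + 0.069 = 0.086.
Steady-state k*: s·k^0.48 = 0.086·k gives k* = (0.08/0.086)^(1/0.52) ≈ 0.8702.
MPK = 0.48·0.8702^(-0.52) ≈ 0.5160.
MPK > n+δ = 0.086, so the economy is dynamically efficient (under-saving).

dynamically efficient; MPK ≈ 0.5160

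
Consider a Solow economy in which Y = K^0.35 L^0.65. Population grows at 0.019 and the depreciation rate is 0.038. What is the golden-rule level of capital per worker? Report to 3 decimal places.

Capital per worker breaks even when investment replaces (n + δ)·k; here n + δ = 0.057.
Setting f'(k) = n+δ gives 0.35·k^(0.35−1) = 0.057, hence k_gold = (0.35/0.057)^(1/0.65) ≈ 16.3157.

k_gold ≈ 16.316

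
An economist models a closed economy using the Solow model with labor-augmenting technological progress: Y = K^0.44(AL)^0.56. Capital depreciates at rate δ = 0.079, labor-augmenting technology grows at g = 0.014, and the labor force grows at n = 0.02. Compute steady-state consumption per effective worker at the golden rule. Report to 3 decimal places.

Break-even investment rate: n + g + δ = 0.02 + 0.014 + 0.079 = 0.113.
Golden rule sets MPK = n+g+δ: 0.44·k^(0.44−1) = 0.113, so k_gold = (0.44/0.113)^(1/0.56) ≈ 11.3303.
y_gold = 11.3303^0.44 ≈ 2.9098.
c_gold = y_gold − (n+g+δ)·k_gold = 2.9098 − 0.113·11.3303 ≈ 1.6295.

c_gold ≈ 1.629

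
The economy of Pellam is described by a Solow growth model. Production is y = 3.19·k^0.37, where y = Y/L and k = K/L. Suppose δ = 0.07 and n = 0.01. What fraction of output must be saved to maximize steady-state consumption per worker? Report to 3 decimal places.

s_gold = 0.370

Capital per worker breaks even when investment replaces (n + δ)·k; here n + δ = 0.08.
At the golden rule MPK = n+δ, and in any Cobb-Douglas steady state s = (n+δ)·k/y = MPK·k/y = capital's share 0.37.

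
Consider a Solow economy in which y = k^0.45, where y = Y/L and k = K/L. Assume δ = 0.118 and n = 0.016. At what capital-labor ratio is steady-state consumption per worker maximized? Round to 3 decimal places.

Capital per worker breaks even when investment replaces (n + δ)·k; here n + δ = 0.134.
Setting f'(k) = n+δ gives 0.45·k^(0.45−1) = 0.134, hence k_gold = (0.45/0.134)^(1/0.55) ≈ 9.0481.

k_gold ≈ 9.048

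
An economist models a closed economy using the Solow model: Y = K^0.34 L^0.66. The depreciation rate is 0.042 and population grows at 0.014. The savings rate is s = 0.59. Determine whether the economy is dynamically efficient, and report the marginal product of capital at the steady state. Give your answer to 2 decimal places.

dynamically inefficient; MPK ≈ 0.03

Break-even investment rate: n + δ = 0.014 + 0.042 = 0.056.
Steady-state k*: s·k^0.34 = 0.056·k gives k* = (0.59/0.056)^(1/0.66) ≈ 35.4398.
MPK = 0.34·35.4398^(-0.66) ≈ 0.0323.
MPK < n+δ = 0.056, so the economy is dynamically inefficient (over-saving).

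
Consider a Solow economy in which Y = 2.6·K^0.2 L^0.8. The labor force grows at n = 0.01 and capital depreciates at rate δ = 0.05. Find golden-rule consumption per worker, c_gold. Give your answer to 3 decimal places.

c_gold ≈ 3.569

n + δ = 0.01 + 0.05 = 0.06.
Setting f'(k) = n+δ gives 0.2·2.6·k^(0.2−1) = 0.06, hence k_gold = (0.2·2.6/0.06)^(1/0.8) ≈ 14.8701.
y_gold = 2.6·14.8701^0.2 ≈ 4.4610.
c_gold = y_gold − (n+δ)·k_gold = 4.4610 − 0.06·14.8701 ≈ 3.5688.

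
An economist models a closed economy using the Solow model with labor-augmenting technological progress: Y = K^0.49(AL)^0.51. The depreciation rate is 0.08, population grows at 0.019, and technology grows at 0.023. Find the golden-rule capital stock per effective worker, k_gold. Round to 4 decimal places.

k_gold ≈ 15.2754

n + g + δ = 0.019 + 0.023 + 0.08 = 0.122.
Golden rule sets MPK = n+g+δ: 0.49·k^(0.49−1) = 0.122, so k_gold = (0.49/0.122)^(1/0.51) ≈ 15.2754.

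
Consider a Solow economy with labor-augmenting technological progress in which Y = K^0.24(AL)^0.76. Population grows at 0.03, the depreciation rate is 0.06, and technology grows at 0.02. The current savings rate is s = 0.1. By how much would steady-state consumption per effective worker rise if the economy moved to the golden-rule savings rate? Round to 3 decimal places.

Δc ≈ 0.099

n + g + δ = 0.03 + 0.02 + 0.06 = 0.11.
Current steady state (s = 0.1): k* = (0.1/0.11)^(1/0.76) ≈ 0.8821, y* = 0.8821^0.24 ≈ 0.9704, c* = (1−0.1)·0.9704 ≈ 0.8733.
Maximizing c = f(k) − (n+g+δ)·k gives f'(k) = n+g+δ, i.e. 0.24·k^(0.24−1) = 0.11, so k_gold = (0.24/0.11)^(1/0.76) ≈ 2.7913.
y_gold = 2.7913^0.24 ≈ 1.2794, c_gold = y_gold − 0.11·k_gold ≈ 0.9723.
Gain: Δc = 0.9723 − 0.8733 ≈ 0.0990.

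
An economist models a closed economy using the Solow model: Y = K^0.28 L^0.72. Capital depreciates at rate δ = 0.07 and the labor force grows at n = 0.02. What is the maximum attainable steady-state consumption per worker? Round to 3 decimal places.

n + δ = 0.02 + 0.07 = 0.09.
Maximizing c = f(k) − (n+δ)·k gives f'(k) = n+δ, i.e. 0.28·k^(0.28−1) = 0.09, so k_gold = (0.28/0.09)^(1/0.72) ≈ 4.8373.
y_gold = 4.8373^0.28 ≈ 1.5549.
c_gold = y_gold − (n+δ)·k_gold = 1.5549 − 0.09·4.8373 ≈ 1.1195.

c_gold ≈ 1.119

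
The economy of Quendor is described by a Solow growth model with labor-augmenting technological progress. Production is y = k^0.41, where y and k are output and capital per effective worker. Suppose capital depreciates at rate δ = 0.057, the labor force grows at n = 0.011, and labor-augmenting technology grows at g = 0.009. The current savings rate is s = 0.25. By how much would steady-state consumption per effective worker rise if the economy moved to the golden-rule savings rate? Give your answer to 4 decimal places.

Δc ≈ 0.1860

The effective depreciation rate is n + g + δ = 0.011 + 0.009 + 0.057 = 0.077.
Current steady state (s = 0.25): k* = (0.25/0.077)^(1/0.59) ≈ 7.3598, y* = 7.3598^0.41 ≈ 2.2668, c* = (1−0.25)·2.2668 ≈ 1.7001.
Setting f'(k) = n+g+δ gives 0.41·k^(0.41−1) = 0.077, hence k_gold = (0.41/0.077)^(1/0.59) ≈ 17.0218.
y_gold = 17.0218^0.41 ≈ 3.1968, c_gold = y_gold − 0.077·k_gold ≈ 1.8861.
Gain: Δc = 1.8861 − 1.7001 ≈ 0.1860.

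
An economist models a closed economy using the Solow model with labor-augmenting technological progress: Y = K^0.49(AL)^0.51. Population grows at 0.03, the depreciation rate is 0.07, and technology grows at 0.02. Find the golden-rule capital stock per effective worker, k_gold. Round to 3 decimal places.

The effective depreciation rate is n + g + δ = 0.03 + 0.02 + 0.07 = 0.12.
Setting f'(k) = n+g+δ gives 0.49·k^(0.49−1) = 0.12, hence k_gold = (0.49/0.12)^(1/0.51) ≈ 15.7786.

k_gold ≈ 15.779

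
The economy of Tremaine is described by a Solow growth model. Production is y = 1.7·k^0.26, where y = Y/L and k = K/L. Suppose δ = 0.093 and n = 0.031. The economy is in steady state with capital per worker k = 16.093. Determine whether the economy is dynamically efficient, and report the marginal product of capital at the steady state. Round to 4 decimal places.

Capital per worker breaks even when investment replaces (n + δ)·k; here n + δ = 0.124.
MPK = 0.26·1.7·k^(0.26−1) = 0.26·1.7·16.093^(-0.74) ≈ 0.0566.
MPK < 0.124, so the economy is dynamically inefficient (over-saving).

dynamically inefficient; MPK ≈ 0.0566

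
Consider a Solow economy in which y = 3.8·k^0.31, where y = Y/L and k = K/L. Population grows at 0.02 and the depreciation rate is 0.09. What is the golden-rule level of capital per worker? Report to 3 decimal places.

n + δ = 0.02 + 0.09 = 0.11.
Golden rule sets MPK = n+δ: 0.31·3.8·k^(0.31−1) = 0.11, so k_gold = (0.31·3.8/0.11)^(1/0.69) ≈ 31.0739.

k_gold ≈ 31.074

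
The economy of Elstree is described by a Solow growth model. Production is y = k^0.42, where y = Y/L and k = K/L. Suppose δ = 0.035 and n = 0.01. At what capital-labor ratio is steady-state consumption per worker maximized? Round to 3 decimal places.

Capital per worker breaks even when investment replaces (n + δ)·k; here n + δ = 0.045.
Golden rule sets MPK = n+δ: 0.42·k^(0.42−1) = 0.045, so k_gold = (0.42/0.045)^(1/0.58) ≈ 47.0411.

k_gold ≈ 47.041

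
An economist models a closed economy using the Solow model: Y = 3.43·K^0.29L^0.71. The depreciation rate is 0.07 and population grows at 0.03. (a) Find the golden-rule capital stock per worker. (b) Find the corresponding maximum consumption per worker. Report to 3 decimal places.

(a) k_gold ≈ 25.421; (b) c_gold ≈ 6.224

Capital per worker breaks even when investment replaces (n + δ)·k; here n + δ = 0.1.
Setting f'(k) = n+δ gives 0.29·3.43·k^(0.29−1) = 0.1, hence k_gold = (0.29·3.43/0.1)^(1/0.71) ≈ 25.4214.
y_gold = 3.43·25.4214^0.29 ≈ 8.7660; c_gold = y_gold − 0.1·k_gold ≈ 6.2239.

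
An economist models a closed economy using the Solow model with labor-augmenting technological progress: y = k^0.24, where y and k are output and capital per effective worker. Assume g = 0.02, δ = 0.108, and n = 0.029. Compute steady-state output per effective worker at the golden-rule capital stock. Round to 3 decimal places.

The effective depreciation rate is n + g + δ = 0.029 + 0.02 + 0.108 = 0.157.
At the golden rule the marginal product of capital equals n+g+δ: 0.24·k^(0.24−1) = 0.157. Solving, k_gold = (0.24/0.157)^(1/0.76) ≈ 1.7479.
Output: y_gold = k_gold^0.24 = 1.7479^0.24 ≈ 1.1434.

y_gold ≈ 1.143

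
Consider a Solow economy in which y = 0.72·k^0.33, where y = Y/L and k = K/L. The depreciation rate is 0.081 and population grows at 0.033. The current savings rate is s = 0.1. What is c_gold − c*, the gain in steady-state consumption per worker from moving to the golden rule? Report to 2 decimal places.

The effective depreciation rate is n + δ = 0.033 + 0.081 = 0.114.
Current steady state (s = 0.1): k* = (0.1·0.72/0.114)^(1/0.67) ≈ 0.5037, y* = 0.72·0.5037^0.33 ≈ 0.5742, c* = (1−0.1)·0.5742 ≈ 0.5167.
Setting f'(k) = n+δ gives 0.33·0.72·k^(0.33−1) = 0.114, hence k_gold = (0.33·0.72/0.114)^(1/0.67) ≈ 2.9925.
y_gold = 0.72·2.9925^0.33 ≈ 1.0338, c_gold = y_gold − 0.114·k_gold ≈ 0.6926.
Gain: Δc = 0.6926 − 0.5167 ≈ 0.1759.

Δc ≈ 0.18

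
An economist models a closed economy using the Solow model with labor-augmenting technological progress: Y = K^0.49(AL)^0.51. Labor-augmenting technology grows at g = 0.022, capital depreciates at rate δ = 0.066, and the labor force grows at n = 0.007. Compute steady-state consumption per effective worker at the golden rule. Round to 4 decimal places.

n + g + δ = 0.007 + 0.022 + 0.066 = 0.095.
Golden rule sets MPK = n+g+δ: 0.49·k^(0.49−1) = 0.095, so k_gold = (0.49/0.095)^(1/0.51) ≈ 24.9462.
y_gold = 24.9462^0.49 ≈ 4.8365.
c_gold = y_gold − (n+g+δ)·k_gold = 4.8365 − 0.095·24.9462 ≈ 2.4666.

c_gold ≈ 2.4666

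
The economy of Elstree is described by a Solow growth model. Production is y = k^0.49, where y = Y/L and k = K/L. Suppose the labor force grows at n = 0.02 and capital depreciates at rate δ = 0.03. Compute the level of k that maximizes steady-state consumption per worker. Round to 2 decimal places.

k_gold ≈ 87.82

Break-even investment rate: n + δ = 0.02 + 0.03 = 0.05.
Setting f'(k) = n+δ gives 0.49·k^(0.49−1) = 0.05, hence k_gold = (0.49/0.05)^(1/0.51) ≈ 87.8174.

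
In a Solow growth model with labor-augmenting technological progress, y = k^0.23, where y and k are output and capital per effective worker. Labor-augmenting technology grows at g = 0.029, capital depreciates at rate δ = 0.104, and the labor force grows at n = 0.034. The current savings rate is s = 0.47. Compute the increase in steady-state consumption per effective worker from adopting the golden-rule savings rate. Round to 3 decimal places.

Δc ≈ 0.125

The effective depreciation rate is n + g + δ = 0.034 + 0.029 + 0.104 = 0.167.
Current steady state (s = 0.47): k* = (0.47/0.167)^(1/0.77) ≈ 3.8336, y* = 3.8336^0.23 ≈ 1.3622, c* = (1−0.47)·1.3622 ≈ 0.7219.
Maximizing c = f(k) − (n+g+δ)·k gives f'(k) = n+g+δ, i.e. 0.23·k^(0.23−1) = 0.167, so k_gold = (0.23/0.167)^(1/0.77) ≈ 1.5154.
y_gold = 1.5154^0.23 ≈ 1.1003, c_gold = y_gold − 0.167·k_gold ≈ 0.8473.
Gain: Δc = 0.8473 − 0.7219 ≈ 0.1253.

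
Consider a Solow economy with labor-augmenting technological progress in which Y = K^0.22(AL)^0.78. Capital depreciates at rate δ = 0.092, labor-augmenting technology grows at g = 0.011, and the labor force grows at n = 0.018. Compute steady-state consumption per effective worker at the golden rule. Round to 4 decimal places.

c_gold ≈ 0.9233

n + g + δ = 0.018 + 0.011 + 0.092 = 0.121.
At the golden rule the marginal product of capital equals n+g+δ: 0.22·k^(0.22−1) = 0.121. Solving, k_gold = (0.22/0.121)^(1/0.78) ≈ 2.1521.
y_gold = 2.1521^0.22 ≈ 1.1837.
c_gold = y_gold − (n+g+δ)·k_gold = 1.1837 − 0.121·2.1521 ≈ 0.9233.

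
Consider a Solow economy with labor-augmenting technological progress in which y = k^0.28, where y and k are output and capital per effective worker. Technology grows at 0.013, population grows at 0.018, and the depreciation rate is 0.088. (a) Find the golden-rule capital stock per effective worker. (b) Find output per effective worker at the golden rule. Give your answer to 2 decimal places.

Capital per effective worker breaks even when investment replaces (n + g + δ)·k; here n + g + δ = 0.119.
Maximizing c = f(k) − (n+g+δ)·k gives f'(k) = n+g+δ, i.e. 0.28·k^(0.28−1) = 0.119, so k_gold = (0.28/0.119)^(1/0.72) ≈ 3.2819.
y_gold = 3.2819^0.28 ≈ 1.3948.

(a) k_gold ≈ 3.28; (b) y_gold ≈ 1.39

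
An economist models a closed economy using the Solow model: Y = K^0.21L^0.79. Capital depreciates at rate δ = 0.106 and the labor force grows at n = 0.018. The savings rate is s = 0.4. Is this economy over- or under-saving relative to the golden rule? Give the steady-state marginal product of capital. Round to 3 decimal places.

The effective depreciation rate is n + δ = 0.018 + 0.106 = 0.124.
Steady-state k*: s·k^0.21 = 0.124·k gives k* = (0.4/0.124)^(1/0.79) ≈ 4.4040.
MPK = 0.21·4.4040^(-0.79) ≈ 0.0651.
MPK < n+δ = 0.124, so the economy is dynamically inefficient (over-saving).

over-saving; MPK ≈ 0.065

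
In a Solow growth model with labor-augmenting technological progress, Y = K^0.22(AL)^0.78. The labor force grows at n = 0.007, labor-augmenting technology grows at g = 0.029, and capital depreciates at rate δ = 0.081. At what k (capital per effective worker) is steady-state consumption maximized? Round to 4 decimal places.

k_gold ≈ 2.2469

The effective depreciation rate is n + g + δ = 0.007 + 0.029 + 0.081 = 0.117.
Golden rule sets MPK = n+g+δ: 0.22·k^(0.22−1) = 0.117, so k_gold = (0.22/0.117)^(1/0.78) ≈ 2.2469.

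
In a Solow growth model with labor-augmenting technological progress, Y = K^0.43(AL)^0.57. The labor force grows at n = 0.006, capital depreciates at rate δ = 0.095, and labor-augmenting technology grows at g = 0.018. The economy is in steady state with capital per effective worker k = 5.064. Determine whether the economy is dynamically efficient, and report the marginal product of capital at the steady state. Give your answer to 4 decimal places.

The effective depreciation rate is n + g + δ = 0.006 + 0.018 + 0.095 = 0.119.
MPK = 0.43·k^(0.43−1) = 0.43·5.064^(-0.57) ≈ 0.1706.
MPK > 0.119, so the economy is dynamically efficient (under-saving).

dynamically efficient; MPK ≈ 0.1706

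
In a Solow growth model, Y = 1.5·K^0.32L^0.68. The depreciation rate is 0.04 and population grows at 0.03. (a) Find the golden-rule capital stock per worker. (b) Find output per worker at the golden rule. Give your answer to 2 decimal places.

n + δ = 0.03 + 0.04 = 0.07.
Maximizing c = f(k) − (n+δ)·k gives f'(k) = n+δ, i.e. 0.32·1.5·k^(0.32−1) = 0.07, so k_gold = (0.32·1.5/0.07)^(1/0.68) ≈ 16.9677.
y_gold = 1.5·16.9677^0.32 ≈ 3.7117.

(a) k_gold ≈ 16.97; (b) y_gold ≈ 3.71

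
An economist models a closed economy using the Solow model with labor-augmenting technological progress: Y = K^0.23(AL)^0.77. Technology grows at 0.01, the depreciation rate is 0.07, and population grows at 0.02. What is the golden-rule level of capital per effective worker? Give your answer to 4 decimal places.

k_gold ≈ 2.9497

Capital per effective worker breaks even when investment replaces (n + g + δ)·k; here n + g + δ = 0.1.
Maximizing c = f(k) − (n+g+δ)·k gives f'(k) = n+g+δ, i.e. 0.23·k^(0.23−1) = 0.1, so k_gold = (0.23/0.1)^(1/0.77) ≈ 2.9497.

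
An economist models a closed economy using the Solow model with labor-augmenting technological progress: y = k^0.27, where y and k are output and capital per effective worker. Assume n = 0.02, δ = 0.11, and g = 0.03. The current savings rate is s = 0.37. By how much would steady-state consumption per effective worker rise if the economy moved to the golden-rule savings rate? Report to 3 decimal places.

Δc ≈ 0.027

The effective depreciation rate is n + g + δ = 0.02 + 0.03 + 0.11 = 0.16.
Current steady state (s = 0.37): k* = (0.37/0.16)^(1/0.73) ≈ 3.1531, y* = 3.1531^0.27 ≈ 1.3635, c* = (1−0.37)·1.3635 ≈ 0.8590.
Maximizing c = f(k) − (n+g+δ)·k gives f'(k) = n+g+δ, i.e. 0.27·k^(0.27−1) = 0.16, so k_gold = (0.27/0.16)^(1/0.73) ≈ 2.0478.
y_gold = 2.0478^0.27 ≈ 1.2135, c_gold = y_gold − 0.16·k_gold ≈ 0.8859.
Gain: Δc = 0.8859 − 0.8590 ≈ 0.0269.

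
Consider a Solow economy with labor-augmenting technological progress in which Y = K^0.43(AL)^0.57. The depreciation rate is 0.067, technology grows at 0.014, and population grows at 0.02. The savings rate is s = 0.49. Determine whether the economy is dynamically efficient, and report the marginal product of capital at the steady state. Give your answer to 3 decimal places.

dynamically inefficient; MPK ≈ 0.089

Break-even investment rate: n + g + δ = 0.02 + 0.014 + 0.067 = 0.101.
Steady-state k*: s·k^0.43 = 0.101·k gives k* = (0.49/0.101)^(1/0.57) ≈ 15.9694.
MPK = 0.43·15.9694^(-0.57) ≈ 0.0886.
MPK < n+g+δ = 0.101, so the economy is dynamically inefficient (over-saving).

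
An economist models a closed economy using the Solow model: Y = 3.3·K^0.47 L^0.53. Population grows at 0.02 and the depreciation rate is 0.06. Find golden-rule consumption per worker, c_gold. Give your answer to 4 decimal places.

The effective depreciation rate is n + δ = 0.02 + 0.06 = 0.08.
Maximizing c = f(k) − (n+δ)·k gives f'(k) = n+δ, i.e. 0.47·3.3·k^(0.47−1) = 0.08, so k_gold = (0.47·3.3/0.08)^(1/0.53) ≈ 268.7116.
y_gold = 3.3·268.7116^0.47 ≈ 45.7381.
c_gold = y_gold − (n+δ)·k_gold = 45.7381 − 0.08·268.7116 ≈ 24.2412.

c_gold ≈ 24.2412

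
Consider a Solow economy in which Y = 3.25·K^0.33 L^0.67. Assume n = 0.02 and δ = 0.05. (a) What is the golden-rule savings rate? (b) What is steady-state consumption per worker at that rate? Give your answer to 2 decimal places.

The effective depreciation rate is n + δ = 0.02 + 0.05 = 0.07.
For Cobb-Douglas, s_gold equals capital's share: s_gold = 0.33.
Maximizing c = f(k) − (n+δ)·k gives f'(k) = n+δ, i.e. 0.33·3.25·k^(0.33−1) = 0.07, so k_gold = (0.33·3.25/0.07)^(1/0.67) ≈ 58.7629.
y_gold = 3.25·58.7629^0.33 ≈ 12.4649; c_gold = (1−0.33)·y_gold ≈ 8.3515.

(a) s_gold = 0.33; (b) c_gold ≈ 8.35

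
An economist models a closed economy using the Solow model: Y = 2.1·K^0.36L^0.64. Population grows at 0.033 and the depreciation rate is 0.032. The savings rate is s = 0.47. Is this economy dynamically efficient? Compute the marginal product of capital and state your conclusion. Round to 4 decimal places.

The effective depreciation rate is n + δ = 0.033 + 0.032 = 0.065.
Steady-state k*: s·A·k^0.36 = 0.065·k gives k* = (0.47·2.1/0.065)^(1/0.64) ≈ 70.1364.
MPK = 0.36·2.1·70.1364^(-0.64) ≈ 0.0498.
MPK < n+δ = 0.065, so the economy is dynamically inefficient (over-saving).

dynamically inefficient; MPK ≈ 0.0498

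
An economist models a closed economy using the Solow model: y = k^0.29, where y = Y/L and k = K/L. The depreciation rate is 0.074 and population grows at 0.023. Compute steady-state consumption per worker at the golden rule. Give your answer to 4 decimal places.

c_gold ≈ 1.1105

Break-even investment rate: n + δ = 0.023 + 0.074 = 0.097.
Golden rule sets MPK = n+δ: 0.29·k^(0.29−1) = 0.097, so k_gold = (0.29/0.097)^(1/0.71) ≈ 4.6762.
y_gold = 4.6762^0.29 ≈ 1.5641.
c_gold = y_gold − (n+δ)·k_gold = 1.5641 − 0.097·4.6762 ≈ 1.1105.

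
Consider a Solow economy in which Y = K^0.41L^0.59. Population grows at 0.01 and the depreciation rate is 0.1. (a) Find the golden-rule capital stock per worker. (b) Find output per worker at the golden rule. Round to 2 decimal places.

Break-even investment rate: n + δ = 0.01 + 0.1 = 0.11.
Setting f'(k) = n+δ gives 0.41·k^(0.41−1) = 0.11, hence k_gold = (0.41/0.11)^(1/0.59) ≈ 9.2995.
y_gold = 9.2995^0.41 ≈ 2.4950.

(a) k_gold ≈ 9.30; (b) y_gold ≈ 2.49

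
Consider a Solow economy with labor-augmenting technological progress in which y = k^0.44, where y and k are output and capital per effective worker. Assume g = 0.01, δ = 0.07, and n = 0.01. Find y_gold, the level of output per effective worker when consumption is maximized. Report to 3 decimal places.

y_gold ≈ 3.480

n + g + δ = 0.01 + 0.01 + 0.07 = 0.09.
Golden rule sets MPK = n+g+δ: 0.44·k^(0.44−1) = 0.09, so k_gold = (0.44/0.09)^(1/0.56) ≈ 17.0111.
Output: y_gold = k_gold^0.44 = 17.0111^0.44 ≈ 3.4795.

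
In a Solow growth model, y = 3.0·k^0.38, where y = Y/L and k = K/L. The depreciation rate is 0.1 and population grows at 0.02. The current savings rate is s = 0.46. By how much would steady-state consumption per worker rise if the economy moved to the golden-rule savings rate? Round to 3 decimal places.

Δc ≈ 0.154

n + δ = 0.02 + 0.1 = 0.12.
Current steady state (s = 0.46): k* = (0.46·3.0/0.12)^(1/0.62) ≈ 51.3810, y* = 3.0·51.3810^0.38 ≈ 13.4038, c* = (1−0.46)·13.4038 ≈ 7.2380.
Golden rule sets MPK = n+δ: 0.38·3.0·k^(0.38−1) = 0.12, so k_gold = (0.38·3.0/0.12)^(1/0.62) ≈ 37.7549.
y_gold = 3.0·37.7549^0.38 ≈ 11.9226, c_gold = y_gold − 0.12·k_gold ≈ 7.3920.
Gain: Δc = 7.3920 − 7.2380 ≈ 0.1540.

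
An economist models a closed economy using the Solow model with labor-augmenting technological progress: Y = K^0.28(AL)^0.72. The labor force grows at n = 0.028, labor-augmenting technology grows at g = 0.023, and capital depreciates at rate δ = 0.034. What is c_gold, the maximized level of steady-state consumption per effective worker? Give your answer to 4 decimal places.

c_gold ≈ 1.1447

The effective depreciation rate is n + g + δ = 0.028 + 0.023 + 0.034 = 0.085.
Maximizing c = f(k) − (n+g+δ)·k gives f'(k) = n+g+δ, i.e. 0.28·k^(0.28−1) = 0.085, so k_gold = (0.28/0.085)^(1/0.72) ≈ 5.2370.
y_gold = 5.2370^0.28 ≈ 1.5898.
c_gold = y_gold − (n+g+δ)·k_gold = 1.5898 − 0.085·5.2370 ≈ 1.1447.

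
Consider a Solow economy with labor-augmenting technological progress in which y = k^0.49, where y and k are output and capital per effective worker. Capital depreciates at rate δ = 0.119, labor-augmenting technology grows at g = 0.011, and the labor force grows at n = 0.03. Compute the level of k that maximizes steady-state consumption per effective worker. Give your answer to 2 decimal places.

Capital per effective worker breaks even when investment replaces (n + g + δ)·k; here n + g + δ = 0.16.
Golden rule sets MPK = n+g+δ: 0.49·k^(0.49−1) = 0.16, so k_gold = (0.49/0.16)^(1/0.51) ≈ 8.9762.

k_gold ≈ 8.98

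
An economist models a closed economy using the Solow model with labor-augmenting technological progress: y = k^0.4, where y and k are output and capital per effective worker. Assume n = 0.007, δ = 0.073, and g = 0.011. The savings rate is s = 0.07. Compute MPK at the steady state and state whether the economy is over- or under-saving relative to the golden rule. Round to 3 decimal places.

The effective depreciation rate is n + g + δ = 0.007 + 0.011 + 0.073 = 0.091.
Steady-state k*: s·k^0.4 = 0.091·k gives k* = (0.07/0.091)^(1/0.6) ≈ 0.6458.
MPK = 0.4·0.6458^(-0.6) ≈ 0.5200.
MPK > n+g+δ = 0.091, so the economy is dynamically efficient (under-saving).

under-saving; MPK ≈ 0.520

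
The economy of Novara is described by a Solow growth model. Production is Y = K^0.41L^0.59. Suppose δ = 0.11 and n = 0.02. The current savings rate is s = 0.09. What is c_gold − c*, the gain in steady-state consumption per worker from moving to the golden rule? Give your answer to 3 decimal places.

n + δ = 0.02 + 0.11 = 0.13.
Current steady state (s = 0.09): k* = (0.09/0.13)^(1/0.59) ≈ 0.5362, y* = 0.5362^0.41 ≈ 0.7745, c* = (1−0.09)·0.7745 ≈ 0.7048.
At the golden rule the marginal product of capital equals n+δ: 0.41·k^(0.41−1) = 0.13. Solving, k_gold = (0.41/0.13)^(1/0.59) ≈ 7.0064.
y_gold = 7.0064^0.41 ≈ 2.2215, c_gold = y_gold − 0.13·k_gold ≈ 1.3107.
Gain: Δc = 1.3107 − 0.7048 ≈ 0.6059.

Δc ≈ 0.606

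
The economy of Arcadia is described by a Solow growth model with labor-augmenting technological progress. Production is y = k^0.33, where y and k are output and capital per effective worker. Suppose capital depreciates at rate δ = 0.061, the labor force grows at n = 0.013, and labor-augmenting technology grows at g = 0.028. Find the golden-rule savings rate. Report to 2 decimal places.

n + g + δ = 0.013 + 0.028 + 0.061 = 0.102.
At the golden rule MPK = n+g+δ, and in any Cobb-Douglas steady state s = (n+g+δ)·k/y = MPK·k/y = capital's share 0.33.

s_gold = 0.33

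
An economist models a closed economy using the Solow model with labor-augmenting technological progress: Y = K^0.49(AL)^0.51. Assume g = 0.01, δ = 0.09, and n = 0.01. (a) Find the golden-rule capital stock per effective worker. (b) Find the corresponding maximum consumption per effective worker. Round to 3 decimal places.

Break-even investment rate: n + g + δ = 0.01 + 0.01 + 0.09 = 0.11.
At the golden rule the marginal product of capital equals n+g+δ: 0.49·k^(0.49−1) = 0.11. Solving, k_gold = (0.49/0.11)^(1/0.51) ≈ 18.7139.
y_gold = 18.7139^0.49 ≈ 4.2011; c_gold = y_gold − 0.11·k_gold ≈ 2.1425.

(a) k_gold ≈ 18.714; (b) c_gold ≈ 2.143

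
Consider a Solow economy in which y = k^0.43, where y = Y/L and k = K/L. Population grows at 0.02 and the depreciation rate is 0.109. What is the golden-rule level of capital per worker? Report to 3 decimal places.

Break-even investment rate: n + δ = 0.02 + 0.109 = 0.129.
Maximizing c = f(k) − (n+δ)·k gives f'(k) = n+δ, i.e. 0.43·k^(0.43−1) = 0.129, so k_gold = (0.43/0.129)^(1/0.57) ≈ 8.2667.

k_gold ≈ 8.267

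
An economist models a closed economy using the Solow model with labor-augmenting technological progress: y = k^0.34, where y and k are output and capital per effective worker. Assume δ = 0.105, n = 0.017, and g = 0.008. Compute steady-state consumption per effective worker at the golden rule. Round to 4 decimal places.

c_gold ≈ 1.0830

The effective depreciation rate is n + g + δ = 0.017 + 0.008 + 0.105 = 0.13.
At the golden rule the marginal product of capital equals n+g+δ: 0.34·k^(0.34−1) = 0.13. Solving, k_gold = (0.34/0.13)^(1/0.66) ≈ 4.2917.
y_gold = 4.2917^0.34 ≈ 1.6409.
c_gold = y_gold − (n+g+δ)·k_gold = 1.6409 − 0.13·4.2917 ≈ 1.0830.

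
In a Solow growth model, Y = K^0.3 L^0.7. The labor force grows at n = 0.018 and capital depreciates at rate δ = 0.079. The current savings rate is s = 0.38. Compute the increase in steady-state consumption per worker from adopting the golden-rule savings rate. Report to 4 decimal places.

Δc ≈ 0.0225

Capital per worker breaks even when investment replaces (n + δ)·k; here n + δ = 0.097.
Current steady state (s = 0.38): k* = (0.38/0.097)^(1/0.7) ≈ 7.0333, y* = 7.0333^0.3 ≈ 1.7953, c* = (1−0.38)·1.7953 ≈ 1.1131.
Setting f'(k) = n+δ gives 0.3·k^(0.3−1) = 0.097, hence k_gold = (0.3/0.097)^(1/0.7) ≈ 5.0176.
y_gold = 5.0176^0.3 ≈ 1.6224, c_gold = y_gold − 0.097·k_gold ≈ 1.1357.
Gain: Δc = 1.1357 − 1.1131 ≈ 0.0225.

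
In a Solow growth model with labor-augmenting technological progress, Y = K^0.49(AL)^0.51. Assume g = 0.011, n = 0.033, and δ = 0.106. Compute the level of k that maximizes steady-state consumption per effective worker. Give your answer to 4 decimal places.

n + g + δ = 0.033 + 0.011 + 0.106 = 0.15.
Golden rule sets MPK = n+g+δ: 0.49·k^(0.49−1) = 0.15, so k_gold = (0.49/0.15)^(1/0.51) ≈ 10.1871.

k_gold ≈ 10.1871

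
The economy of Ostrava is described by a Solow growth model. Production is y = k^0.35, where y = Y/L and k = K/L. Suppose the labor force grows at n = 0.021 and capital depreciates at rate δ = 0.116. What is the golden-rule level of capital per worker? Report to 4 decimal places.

k_gold ≈ 4.2334

Break-even investment rate: n + δ = 0.021 + 0.116 = 0.137.
Maximizing c = f(k) − (n+δ)·k gives f'(k) = n+δ, i.e. 0.35·k^(0.35−1) = 0.137, so k_gold = (0.35/0.137)^(1/0.65) ≈ 4.2334.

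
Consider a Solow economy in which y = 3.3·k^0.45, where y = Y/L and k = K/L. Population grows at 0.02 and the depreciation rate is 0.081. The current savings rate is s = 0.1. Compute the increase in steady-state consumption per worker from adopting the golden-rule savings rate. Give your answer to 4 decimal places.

Δc ≈ 8.5446

The effective depreciation rate is n + δ = 0.02 + 0.081 = 0.101.
Current steady state (s = 0.1): k* = (0.1·3.3/0.101)^(1/0.55) ≈ 8.6079, y* = 3.3·8.6079^0.45 ≈ 8.6939, c* = (1−0.1)·8.6939 ≈ 7.8246.
At the golden rule the marginal product of capital equals n+δ: 0.45·3.3·k^(0.45−1) = 0.101. Solving, k_gold = (0.45·3.3/0.101)^(1/0.55) ≈ 132.6034.
y_gold = 3.3·132.6034^0.45 ≈ 29.7621, c_gold = y_gold − 0.101·k_gold ≈ 16.3692.
Gain: Δc = 16.3692 − 7.8246 ≈ 8.5446.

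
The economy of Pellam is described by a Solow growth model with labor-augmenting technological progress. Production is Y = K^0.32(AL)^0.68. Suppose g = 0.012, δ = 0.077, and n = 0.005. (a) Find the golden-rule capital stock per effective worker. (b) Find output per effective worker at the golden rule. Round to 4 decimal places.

(a) k_gold ≈ 6.0588; (b) y_gold ≈ 1.7798

Capital per effective worker breaks even when investment replaces (n + g + δ)·k; here n + g + δ = 0.094.
Golden rule sets MPK = n+g+δ: 0.32·k^(0.32−1) = 0.094, so k_gold = (0.32/0.094)^(1/0.68) ≈ 6.0588.
y_gold = 6.0588^0.32 ≈ 1.7798.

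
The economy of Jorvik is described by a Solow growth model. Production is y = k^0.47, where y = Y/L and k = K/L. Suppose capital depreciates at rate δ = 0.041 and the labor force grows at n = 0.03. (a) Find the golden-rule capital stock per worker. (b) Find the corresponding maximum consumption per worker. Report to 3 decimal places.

Break-even investment rate: n + δ = 0.03 + 0.041 = 0.071.
At the golden rule the marginal product of capital equals n+δ: 0.47·k^(0.47−1) = 0.071. Solving, k_gold = (0.47/0.071)^(1/0.53) ≈ 35.3797.
y_gold = 35.3797^0.47 ≈ 5.3446; c_gold = y_gold − 0.071·k_gold ≈ 2.8326.

(a) k_gold ≈ 35.380; (b) c_gold ≈ 2.833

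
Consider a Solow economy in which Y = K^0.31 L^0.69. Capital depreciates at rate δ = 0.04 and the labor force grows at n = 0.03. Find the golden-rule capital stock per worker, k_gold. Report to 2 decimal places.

Capital per worker breaks even when investment replaces (n + δ)·k; here n + δ = 0.07.
Golden rule sets MPK = n+δ: 0.31·k^(0.31−1) = 0.07, so k_gold = (0.31/0.07)^(1/0.69) ≈ 8.6420.

k_gold ≈ 8.64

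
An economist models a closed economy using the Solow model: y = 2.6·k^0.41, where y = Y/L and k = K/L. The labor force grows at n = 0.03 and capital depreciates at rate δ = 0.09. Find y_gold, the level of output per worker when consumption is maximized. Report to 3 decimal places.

y_gold ≈ 11.862

The effective depreciation rate is n + δ = 0.03 + 0.09 = 0.12.
Golden rule sets MPK = n+δ: 0.41·2.6·k^(0.41−1) = 0.12, so k_gold = (0.41·2.6/0.12)^(1/0.59) ≈ 40.5281.
Output: y_gold = 2.6·k_gold^0.41 = 2.6·40.5281^0.41 ≈ 11.8619.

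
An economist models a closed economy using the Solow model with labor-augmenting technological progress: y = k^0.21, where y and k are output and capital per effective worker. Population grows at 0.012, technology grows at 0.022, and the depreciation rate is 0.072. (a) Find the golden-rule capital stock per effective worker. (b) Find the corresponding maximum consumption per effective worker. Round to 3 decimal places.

(a) k_gold ≈ 2.376; (b) c_gold ≈ 0.947

Break-even investment rate: n + g + δ = 0.012 + 0.022 + 0.072 = 0.106.
Golden rule sets MPK = n+g+δ: 0.21·k^(0.21−1) = 0.106, so k_gold = (0.21/0.106)^(1/0.79) ≈ 2.3760.
y_gold = 2.3760^0.21 ≈ 1.1993; c_gold = y_gold − 0.106·k_gold ≈ 0.9474.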